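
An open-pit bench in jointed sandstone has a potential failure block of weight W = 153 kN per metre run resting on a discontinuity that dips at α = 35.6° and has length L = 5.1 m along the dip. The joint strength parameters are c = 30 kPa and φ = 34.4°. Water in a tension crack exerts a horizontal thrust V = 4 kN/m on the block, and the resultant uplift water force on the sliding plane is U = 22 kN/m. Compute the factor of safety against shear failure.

Resolving the block weight along and normal to the plane and applying the Mohr–Coulomb strength on the joint:
N' = W cosα − U − V sinα = 153·cos35.6° − 22 − 4·sin35.6° = 100.1 kN/m
Driving force T = W sinα + V cosα = 153·sin35.6° + 4·cos35.6° = 92.3 kN/m
Resisting force R = c·L + N'·tanφ = 30·5.1 + 100.1·tan34.4° = 153.0 + 68.5 = 221.5 kN/m
FS = R / T = 221.5 / 92.3 = 2.400

FS = 2.40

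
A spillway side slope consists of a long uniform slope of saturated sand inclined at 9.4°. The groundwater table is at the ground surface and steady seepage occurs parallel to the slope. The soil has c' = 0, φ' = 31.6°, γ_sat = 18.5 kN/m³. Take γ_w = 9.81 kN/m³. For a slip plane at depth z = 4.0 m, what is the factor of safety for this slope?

With seepage parallel to the slope and the water table at the surface, the effective normal stress on the slip plane uses the buoyant unit weight γ' = γ_sat − γ_w while the driving shear stress uses γ_sat:
FS = [c' + γ' z cos²β tanφ'] / [γ_sat z sinβ cosβ]
(For c' = 0 this reduces to FS = (γ'/γ_sat)·tanφ'/tanβ.)
γ' = 18.5 − 9.81 = 8.69 kN/m³
Numerator = 0.0 + 8.69·4.0·cos²9.4°·tan31.6° = 0.0 + 8.69·4.0·0.9733·0.6152 = 20.814 kPa
Denominator = 18.5·4.0·sin9.4°·cos9.4° = 18.5·4.0·0.1633·0.9866 = 11.924 kPa
FS = 20.814 / 11.924 = 1.746

FS = 1.75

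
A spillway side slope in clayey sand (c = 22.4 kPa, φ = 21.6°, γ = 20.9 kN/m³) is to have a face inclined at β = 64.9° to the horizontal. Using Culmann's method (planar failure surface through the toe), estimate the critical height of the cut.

H_c = 13.26 m

Culmann's analysis gives the critical failure plane at α_cr = (β + φ)/2 = (64.9 + 21.6)/2 = 43.2°, and the critical height
H_c = (4c/γ) · sinβ cosφ / [1 − cos(β − φ)]
    = (4·22.4/20.9) · sin64.9°·cos21.6° / [1 − cos(43.3°)]
    = 4.287 · 0.9056·0.9298 / [1 − 0.7278]
    = 4.287 · 0.8420 / 0.2722
    = 13.26 m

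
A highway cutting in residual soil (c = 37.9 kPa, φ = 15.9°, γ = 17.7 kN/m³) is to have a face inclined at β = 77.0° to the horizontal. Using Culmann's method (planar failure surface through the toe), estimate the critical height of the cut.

Culmann's analysis gives the critical failure plane at α_cr = (β + φ)/2 = (77.0 + 15.9)/2 = 46.5°, and the critical height
H_c = (4c/γ) · sinβ cosφ / [1 − cos(β − φ)]
    = (4·37.9/17.7) · sin77.0°·cos15.9° / [1 − cos(61.1°)]
    = 8.565 · 0.9744·0.9617 / [1 − 0.4833]
    = 8.565 · 0.9371 / 0.5167
    = 15.53 m

H_c = 15.53 m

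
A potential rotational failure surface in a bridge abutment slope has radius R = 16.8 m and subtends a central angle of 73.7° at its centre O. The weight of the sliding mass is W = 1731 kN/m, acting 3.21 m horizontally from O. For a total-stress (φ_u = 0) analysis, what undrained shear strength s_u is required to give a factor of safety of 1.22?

s_u = 18.7 kPa

FS = s_u·L_a·R / (W·d), so s_u = FS·W·d / (L_a·R).
Arc length L_a = R·θ = 16.8·(73.7°·π/180) = 16.8·1.2863 = 21.61 m
s_u = 1.22·1731·3.21 / (21.61·16.8) = 6778.9 / 363.05 = 18.67 kPa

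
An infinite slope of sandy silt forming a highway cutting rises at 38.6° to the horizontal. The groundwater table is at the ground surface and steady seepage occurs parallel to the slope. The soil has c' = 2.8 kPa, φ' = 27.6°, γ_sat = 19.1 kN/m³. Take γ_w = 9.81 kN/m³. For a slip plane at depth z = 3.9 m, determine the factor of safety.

FS = 0.40

With seepage parallel to the slope and the water table at the surface, the effective normal stress on the slip plane uses the buoyant unit weight γ' = γ_sat − γ_w while the driving shear stress uses γ_sat:
FS = [c' + γ' z cos²β tanφ'] / [γ_sat z sinβ cosβ]
γ' = 19.1 − 9.81 = 9.29 kN/m³
Numerator = 2.8 + 9.29·3.9·cos²38.6°·tan27.6° = 2.8 + 9.29·3.9·0.6108·0.5228 = 14.369 kPa
Denominator = 19.1·3.9·sin38.6°·cos38.6° = 19.1·3.9·0.6239·0.7815 = 36.319 kPa
FS = 14.369 / 36.319 = 0.396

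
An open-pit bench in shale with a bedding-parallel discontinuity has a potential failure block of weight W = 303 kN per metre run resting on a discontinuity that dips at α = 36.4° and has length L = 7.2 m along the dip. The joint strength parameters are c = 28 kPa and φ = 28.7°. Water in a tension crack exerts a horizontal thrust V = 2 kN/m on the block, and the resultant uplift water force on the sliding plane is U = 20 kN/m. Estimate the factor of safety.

Resolving the block weight along and normal to the plane and applying the Mohr–Coulomb strength on the joint:
N' = W cosα − U − V sinα = 303·cos36.4° − 20 − 2·sin36.4° = 222.7 kN/m
Driving force T = W sinα + V cosα = 303·sin36.4° + 2·cos36.4° = 181.4 kN/m
Resisting force R = c·L + N'·tanφ = 28·7.2 + 222.7·tan28.7° = 201.6 + 121.9 = 323.5 kN/m
FS = R / T = 323.5 / 181.4 = 1.783

FS = 1.78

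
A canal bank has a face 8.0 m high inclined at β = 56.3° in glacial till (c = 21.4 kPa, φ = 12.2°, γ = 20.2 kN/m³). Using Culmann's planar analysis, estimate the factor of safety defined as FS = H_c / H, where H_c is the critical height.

H_c = (4c/γ) · sinβ cosφ / [1 − cos(β − φ)]
    = (4·21.4/20.2) · sin56.3°·cos12.2° / [1 − cos44.1°]
    = 4.238 · 0.8132 / 0.2819 = 12.22 m
FS = H_c / H = 12.22 / 8.0 = 1.528

FS = 1.53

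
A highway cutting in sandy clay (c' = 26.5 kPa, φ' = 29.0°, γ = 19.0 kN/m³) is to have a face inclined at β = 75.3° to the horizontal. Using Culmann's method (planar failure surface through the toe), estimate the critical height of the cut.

Culmann's analysis gives the critical failure plane at α_cr = (β + φ')/2 = (75.3 + 29.0)/2 = 52.1°, and the critical height
H_c = (4c'/γ) · sinβ cosφ' / [1 − cos(β − φ')]
    = (4·26.5/19.0) · sin75.3°·cos29.0° / [1 − cos(46.3°)]
    = 5.579 · 0.9673·0.8746 / [1 − 0.6909]
    = 5.579 · 0.8460 / 0.3091
    = 15.27 m

H_c = 15.27 m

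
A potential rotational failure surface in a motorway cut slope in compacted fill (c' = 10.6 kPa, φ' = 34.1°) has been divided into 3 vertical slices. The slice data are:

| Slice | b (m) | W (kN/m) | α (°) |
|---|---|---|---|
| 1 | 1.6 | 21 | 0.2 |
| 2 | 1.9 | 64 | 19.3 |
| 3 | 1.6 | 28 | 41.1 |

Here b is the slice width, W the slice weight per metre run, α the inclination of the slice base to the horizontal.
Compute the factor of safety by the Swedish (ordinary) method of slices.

Ordinary method of slices: FS = Σ[c'·Δl_i + (W_i cosα_i)·tanφ'] / Σ W_i sinα_i, with Δl_i = b_i / cosα_i.
Slice 1: Δl = 1.6/cos0.2° = 1.600 m; N'_1 = 21·cos0.2° = 21.0; c'Δl = 16.96; W sinα = 0.1
Slice 2: Δl = 1.9/cos19.3° = 2.013 m; N'_2 = 64·cos19.3° = 60.4; c'Δl = 21.34; W sinα = 21.2
Slice 3: Δl = 1.6/cos41.1° = 2.123 m; N'_3 = 28·cos41.1° = 21.1; c'Δl = 22.51; W sinα = 18.4
Σc'Δl = 60.8 kN/m; ΣN' = 102.5 kN/m; ΣW sinα = 39.6 kN/m
Resisting = 60.8 + 102.5·tan34.1° = 60.8 + 69.4 = 130.2 kN/m
FS = 130.2 / 39.6 = 3.285

FS = 3.29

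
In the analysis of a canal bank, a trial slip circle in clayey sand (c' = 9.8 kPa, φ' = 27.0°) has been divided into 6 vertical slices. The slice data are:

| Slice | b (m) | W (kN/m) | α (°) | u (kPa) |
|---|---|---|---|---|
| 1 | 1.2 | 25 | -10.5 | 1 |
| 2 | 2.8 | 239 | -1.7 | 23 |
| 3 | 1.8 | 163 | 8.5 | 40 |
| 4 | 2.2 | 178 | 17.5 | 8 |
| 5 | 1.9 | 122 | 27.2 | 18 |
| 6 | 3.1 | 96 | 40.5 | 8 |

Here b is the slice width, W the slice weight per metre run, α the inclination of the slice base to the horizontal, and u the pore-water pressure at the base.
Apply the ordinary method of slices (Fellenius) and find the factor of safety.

FS = 2.28

Ordinary method of slices: FS = Σ[c'·Δl_i + (W_i cosα_i − u_i·Δl_i)·tanφ'] / Σ W_i sinα_i, with Δl_i = b_i / cosα_i.
Slice 1: Δl = 1.2/cos(-10.5°) = 1.220 m; N'_1 = 25·cos(-10.5°) − 1·1.220 = 23.4; c'Δl = 11.96; W sinα = -4.6
Slice 2: Δl = 2.8/cos(-1.7°) = 2.801 m; N'_2 = 239·cos(-1.7°) − 23·2.801 = 174.5; c'Δl = 27.45; W sinα = -7.1
Slice 3: Δl = 1.8/cos8.5° = 1.820 m; N'_3 = 163·cos8.5° − 40·1.820 = 88.4; c'Δl = 17.84; W sinα = 24.1
Slice 4: Δl = 2.2/cos17.5° = 2.307 m; N'_4 = 178·cos17.5° − 8·2.307 = 151.3; c'Δl = 22.61; W sinα = 53.5
Slice 5: Δl = 1.9/cos27.2° = 2.136 m; N'_5 = 122·cos27.2° − 18·2.136 = 70.1; c'Δl = 20.94; W sinα = 55.8
Slice 6: Δl = 3.1/cos40.5° = 4.077 m; N'_6 = 96·cos40.5° − 8·4.077 = 40.4; c'Δl = 39.95; W sinα = 62.3
Σc'Δl = 140.7 kN/m; ΣN' = 548.0 kN/m; ΣW sinα = 184.1 kN/m
Resisting = 140.7 + 548.0·tan27.0° = 140.7 + 279.2 = 420.0 kN/m
FS = 420.0 / 184.1 = 2.281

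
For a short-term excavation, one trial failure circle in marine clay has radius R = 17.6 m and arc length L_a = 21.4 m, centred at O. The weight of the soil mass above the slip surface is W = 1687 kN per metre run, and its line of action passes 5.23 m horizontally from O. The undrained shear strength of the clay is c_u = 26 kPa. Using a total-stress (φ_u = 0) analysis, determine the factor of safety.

FS = 1.11

Taking moments about the centre O, the resisting moment is provided by the undrained shear strength acting along the arc:
M_R = c_u·L_a·R = 26·21.40·17.6 = 9792.6 kN·m/m
M_D = W·d = 1687·5.23 = 8823.0 kN·m/m
FS = M_R / M_D = 9792.6 / 8823.0 = 1.110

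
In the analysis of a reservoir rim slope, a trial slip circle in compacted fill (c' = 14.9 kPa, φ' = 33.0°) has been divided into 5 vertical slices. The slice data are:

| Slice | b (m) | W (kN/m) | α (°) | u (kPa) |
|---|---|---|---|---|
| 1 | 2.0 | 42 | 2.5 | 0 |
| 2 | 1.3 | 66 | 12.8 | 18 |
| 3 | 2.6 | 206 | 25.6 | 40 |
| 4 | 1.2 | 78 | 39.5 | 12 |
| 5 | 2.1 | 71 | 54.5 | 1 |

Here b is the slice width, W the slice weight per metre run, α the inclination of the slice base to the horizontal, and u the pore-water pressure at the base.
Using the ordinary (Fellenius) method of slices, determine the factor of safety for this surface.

FS = 1.50

Ordinary method of slices: FS = Σ[c'·Δl_i + (W_i cosα_i − u_i·Δl_i)·tanφ'] / Σ W_i sinα_i, with Δl_i = b_i / cosα_i.
Slice 1: Δl = 2.0/cos2.5° = 2.002 m; N'_1 = 42·cos2.5° − 0·2.002 = 42.0; c'Δl = 29.83; W sinα = 1.8
Slice 2: Δl = 1.3/cos12.8° = 1.333 m; N'_2 = 66·cos12.8° − 18·1.333 = 40.4; c'Δl = 19.86; W sinα = 14.6
Slice 3: Δl = 2.6/cos25.6° = 2.883 m; N'_3 = 206·cos25.6° − 40·2.883 = 70.5; c'Δl = 42.96; W sinα = 89.0
Slice 4: Δl = 1.2/cos39.5° = 1.555 m; N'_4 = 78·cos39.5° − 12·1.555 = 41.5; c'Δl = 23.17; W sinα = 49.6
Slice 5: Δl = 2.1/cos54.5° = 3.616 m; N'_5 = 71·cos54.5° − 1·3.616 = 37.6; c'Δl = 53.88; W sinα = 57.8
Σc'Δl = 169.7 kN/m; ΣN' = 231.9 kN/m; ΣW sinα = 212.9 kN/m
Resisting = 169.7 + 231.9·tan33.0° = 169.7 + 150.6 = 320.3 kN/m
FS = 320.3 / 212.9 = 1.505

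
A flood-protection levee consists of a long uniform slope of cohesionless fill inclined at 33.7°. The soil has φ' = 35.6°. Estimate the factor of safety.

FS = 1.07

For a dry cohesionless infinite slope the factor of safety is FS = tanφ' / tanβ.
FS = tan35.6° / tan33.7° = 0.7159 / 0.6669 = 1.073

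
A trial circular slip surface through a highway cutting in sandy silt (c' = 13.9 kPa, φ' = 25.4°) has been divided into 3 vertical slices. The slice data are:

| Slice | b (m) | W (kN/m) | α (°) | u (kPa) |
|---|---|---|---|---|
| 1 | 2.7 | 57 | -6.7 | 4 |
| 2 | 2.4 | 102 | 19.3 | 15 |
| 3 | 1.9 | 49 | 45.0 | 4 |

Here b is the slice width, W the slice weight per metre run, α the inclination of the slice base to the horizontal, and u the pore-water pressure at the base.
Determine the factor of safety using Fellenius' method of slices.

FS = 2.77

Ordinary method of slices: FS = Σ[c'·Δl_i + (W_i cosα_i − u_i·Δl_i)·tanφ'] / Σ W_i sinα_i, with Δl_i = b_i / cosα_i.
Slice 1: Δl = 2.7/cos(-6.7°) = 2.719 m; N'_1 = 57·cos(-6.7°) − 4·2.719 = 45.7; c'Δl = 37.79; W sinα = -6.7
Slice 2: Δl = 2.4/cos19.3° = 2.543 m; N'_2 = 102·cos19.3° − 15·2.543 = 58.1; c'Δl = 35.35; W sinα = 33.7
Slice 3: Δl = 1.9/cos45.0° = 2.687 m; N'_3 = 49·cos45.0° − 4·2.687 = 23.9; c'Δl = 37.35; W sinα = 34.6
Σc'Δl = 110.5 kN/m; ΣN' = 127.8 kN/m; ΣW sinα = 61.7 kN/m
Resisting = 110.5 + 127.8·tan25.4° = 110.5 + 60.7 = 171.1 kN/m
FS = 171.1 / 61.7 = 2.773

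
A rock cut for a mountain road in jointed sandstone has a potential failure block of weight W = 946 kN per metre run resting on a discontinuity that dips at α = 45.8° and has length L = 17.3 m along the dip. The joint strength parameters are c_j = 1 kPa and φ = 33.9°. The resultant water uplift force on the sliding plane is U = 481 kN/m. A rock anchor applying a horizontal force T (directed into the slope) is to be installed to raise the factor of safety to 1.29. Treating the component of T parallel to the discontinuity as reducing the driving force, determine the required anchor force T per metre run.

T = 534 kN/m

Resolving forces along and normal to the sliding plane, with the horizontal anchor force T adding T·sinα to the effective normal force and T·cosα acting up the plane against the driving force:
FS = [c_jL + (W cosα − U + T sinα) tanφ] / [W sinα − T cosα]
Without the anchor: N' = 178.5 kN/m, driving T_d = 678.2 kN/m, resisting R = 1·17.3 + 178.5·tan33.9° = 137.3 kN/m, FS = 0.20.
Setting FS = 1.29 and solving for T:
1.29·(678.2 − T cos45.8°) = 137.3 + T sin45.8°·tan33.9°
T·(sin45.8°·tan33.9° + 1.29·cos45.8°) = 1.29·678.2 − 137.3
T·(0.7169·0.6720 + 1.29·0.6972) = 874.9 − 137.3 = 737.6
T·1.3811 = 737.6
T = 534.1 kN/m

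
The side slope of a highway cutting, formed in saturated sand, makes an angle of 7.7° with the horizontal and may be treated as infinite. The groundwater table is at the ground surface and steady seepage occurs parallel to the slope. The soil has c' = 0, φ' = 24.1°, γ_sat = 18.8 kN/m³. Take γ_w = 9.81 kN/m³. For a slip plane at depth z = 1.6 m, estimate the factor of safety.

With seepage parallel to the slope and the water table at the surface, the effective normal stress on the slip plane uses the buoyant unit weight γ' = γ_sat − γ_w while the driving shear stress uses γ_sat:
FS = [c' + γ' z cos²β tanφ'] / [γ_sat z sinβ cosβ]
(For c' = 0 this reduces to FS = (γ'/γ_sat)·tanφ'/tanβ.)
γ' = 18.8 − 9.81 = 8.99 kN/m³
Numerator = 0.0 + 8.99·1.6·cos²7.7°·tan24.1° = 0.0 + 8.99·1.6·0.9820·0.4473 = 6.319 kPa
Denominator = 18.8·1.6·sin7.7°·cos7.7° = 18.8·1.6·0.1340·0.9910 = 3.994 kPa
FS = 6.319 / 3.994 = 1.582

FS = 1.58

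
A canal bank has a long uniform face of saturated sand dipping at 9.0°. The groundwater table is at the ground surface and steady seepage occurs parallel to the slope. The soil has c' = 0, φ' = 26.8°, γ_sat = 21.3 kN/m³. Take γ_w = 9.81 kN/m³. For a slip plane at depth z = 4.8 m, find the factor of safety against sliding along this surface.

FS = 1.72

With seepage parallel to the slope and the water table at the surface, the effective normal stress on the slip plane uses the buoyant unit weight γ' = γ_sat − γ_w while the driving shear stress uses γ_sat:
FS = [c' + γ' z cos²β tanφ'] / [γ_sat z sinβ cosβ]
(For c' = 0 this reduces to FS = (γ'/γ_sat)·tanφ'/tanβ.)
γ' = 21.3 − 9.81 = 11.49 kN/m³
Numerator = 0.0 + 11.49·4.8·cos²9.0°·tan26.8° = 0.0 + 11.49·4.8·0.9755·0.5051 = 27.178 kPa
Denominator = 21.3·4.8·sin9.0°·cos9.0° = 21.3·4.8·0.1564·0.9877 = 15.797 kPa
FS = 27.178 / 15.797 = 1.720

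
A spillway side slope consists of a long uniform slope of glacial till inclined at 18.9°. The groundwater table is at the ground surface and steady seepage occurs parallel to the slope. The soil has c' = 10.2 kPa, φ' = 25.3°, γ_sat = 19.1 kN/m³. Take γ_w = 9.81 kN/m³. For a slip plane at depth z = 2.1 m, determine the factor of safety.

With seepage parallel to the slope and the water table at the surface, the effective normal stress on the slip plane uses the buoyant unit weight γ' = γ_sat − γ_w while the driving shear stress uses γ_sat:
FS = [c' + γ' z cos²β tanφ'] / [γ_sat z sinβ cosβ]
γ' = 19.1 − 9.81 = 9.29 kN/m³
Numerator = 10.2 + 9.29·2.1·cos²18.9°·tan25.3° = 10.2 + 9.29·2.1·0.8951·0.4727 = 18.454 kPa
Denominator = 19.1·2.1·sin18.9°·cos18.9° = 19.1·2.1·0.3239·0.9461 = 12.292 kPa
FS = 18.454 / 12.292 = 1.501

FS = 1.50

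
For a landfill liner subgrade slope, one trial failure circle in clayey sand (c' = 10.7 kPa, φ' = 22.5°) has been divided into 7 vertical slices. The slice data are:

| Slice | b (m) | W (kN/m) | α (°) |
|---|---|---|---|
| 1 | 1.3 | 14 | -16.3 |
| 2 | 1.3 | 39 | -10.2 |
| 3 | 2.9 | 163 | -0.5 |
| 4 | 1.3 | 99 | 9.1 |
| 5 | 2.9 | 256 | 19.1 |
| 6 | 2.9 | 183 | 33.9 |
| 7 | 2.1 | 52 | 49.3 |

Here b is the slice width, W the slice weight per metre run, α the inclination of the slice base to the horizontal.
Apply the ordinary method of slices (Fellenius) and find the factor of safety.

FS = 2.12

Ordinary method of slices: FS = Σ[c'·Δl_i + (W_i cosα_i)·tanφ'] / Σ W_i sinα_i, with Δl_i = b_i / cosα_i.
Slice 1: Δl = 1.3/cos(-16.3°) = 1.354 m; N'_1 = 14·cos(-16.3°) = 13.4; c'Δl = 14.49; W sinα = -3.9
Slice 2: Δl = 1.3/cos(-10.2°) = 1.321 m; N'_2 = 39·cos(-10.2°) = 38.4; c'Δl = 14.13; W sinα = -6.9
Slice 3: Δl = 2.9/cos(-0.5°) = 2.900 m; N'_3 = 163·cos(-0.5°) = 163.0; c'Δl = 31.03; W sinα = -1.4
Slice 4: Δl = 1.3/cos9.1° = 1.317 m; N'_4 = 99·cos9.1° = 97.8; c'Δl = 14.09; W sinα = 15.7
Slice 5: Δl = 2.9/cos19.1° = 3.069 m; N'_5 = 256·cos19.1° = 241.9; c'Δl = 32.84; W sinα = 83.8
Slice 6: Δl = 2.9/cos33.9° = 3.494 m; N'_6 = 183·cos33.9° = 151.9; c'Δl = 37.38; W sinα = 102.1
Slice 7: Δl = 2.1/cos49.3° = 3.220 m; N'_7 = 52·cos49.3° = 33.9; c'Δl = 34.46; W sinα = 39.4
Σc'Δl = 178.4 kN/m; ΣN' = 740.3 kN/m; ΣW sinα = 228.7 kN/m
Resisting = 178.4 + 740.3·tan22.5° = 178.4 + 306.6 = 485.1 kN/m
FS = 485.1 / 228.7 = 2.121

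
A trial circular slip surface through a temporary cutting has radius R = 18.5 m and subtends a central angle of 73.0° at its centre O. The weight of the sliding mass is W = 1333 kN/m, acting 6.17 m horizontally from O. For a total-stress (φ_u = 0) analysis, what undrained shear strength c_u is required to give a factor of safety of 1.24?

c_u = 23.4 kPa

FS = c_u·L_a·R / (W·d), so c_u = FS·W·d / (L_a·R).
Arc length L_a = R·θ = 18.5·(73.0°·π/180) = 18.5·1.2741 = 23.57 m
c_u = 1.24·1333·6.17 / (23.57·18.5) = 10198.5 / 436.06 = 23.39 kPa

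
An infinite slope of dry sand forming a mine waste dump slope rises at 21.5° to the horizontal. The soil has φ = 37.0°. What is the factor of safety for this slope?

FS = 1.91

For a dry cohesionless infinite slope the factor of safety is FS = tanφ / tanβ.
FS = tan37.0° / tan21.5° = 0.7536 / 0.3939 = 1.913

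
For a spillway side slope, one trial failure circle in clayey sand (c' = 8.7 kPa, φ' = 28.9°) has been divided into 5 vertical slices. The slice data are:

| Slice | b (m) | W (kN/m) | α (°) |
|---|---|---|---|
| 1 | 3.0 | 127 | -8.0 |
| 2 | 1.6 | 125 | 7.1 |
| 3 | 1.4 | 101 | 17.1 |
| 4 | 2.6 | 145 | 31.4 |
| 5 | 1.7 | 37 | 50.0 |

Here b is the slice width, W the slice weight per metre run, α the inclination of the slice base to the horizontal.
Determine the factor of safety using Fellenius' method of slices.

Ordinary method of slices: FS = Σ[c'·Δl_i + (W_i cosα_i)·tanφ'] / Σ W_i sinα_i, with Δl_i = b_i / cosα_i.
Slice 1: Δl = 3.0/cos(-8.0°) = 3.029 m; N'_1 = 127·cos(-8.0°) = 125.8; c'Δl = 26.36; W sinα = -17.7
Slice 2: Δl = 1.6/cos7.1° = 1.612 m; N'_2 = 125·cos7.1° = 124.0; c'Δl = 14.03; W sinα = 15.5
Slice 3: Δl = 1.4/cos17.1° = 1.465 m; N'_3 = 101·cos17.1° = 96.5; c'Δl = 12.74; W sinα = 29.7
Slice 4: Δl = 2.6/cos31.4° = 3.046 m; N'_4 = 145·cos31.4° = 123.8; c'Δl = 26.50; W sinα = 75.5
Slice 5: Δl = 1.7/cos50.0° = 2.645 m; N'_5 = 37·cos50.0° = 23.8; c'Δl = 23.01; W sinα = 28.3
Σc'Δl = 102.6 kN/m; ΣN' = 493.9 kN/m; ΣW sinα = 131.4 kN/m
Resisting = 102.6 + 493.9·tan28.9° = 102.6 + 272.6 = 375.3 kN/m
FS = 375.3 / 131.4 = 2.857

FS = 2.86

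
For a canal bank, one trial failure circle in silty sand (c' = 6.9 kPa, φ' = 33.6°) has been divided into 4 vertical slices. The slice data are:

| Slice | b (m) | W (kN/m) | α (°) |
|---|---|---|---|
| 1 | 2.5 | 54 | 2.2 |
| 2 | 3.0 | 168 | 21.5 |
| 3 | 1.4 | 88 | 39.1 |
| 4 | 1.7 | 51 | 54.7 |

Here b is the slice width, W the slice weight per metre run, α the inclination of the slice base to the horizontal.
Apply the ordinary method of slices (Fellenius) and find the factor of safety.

Ordinary method of slices: FS = Σ[c'·Δl_i + (W_i cosα_i)·tanφ'] / Σ W_i sinα_i, with Δl_i = b_i / cosα_i.
Slice 1: Δl = 2.5/cos2.2° = 2.502 m; N'_1 = 54·cos2.2° = 54.0; c'Δl = 17.26; W sinα = 2.1
Slice 2: Δl = 3.0/cos21.5° = 3.224 m; N'_2 = 168·cos21.5° = 156.3; c'Δl = 22.25; W sinα = 61.6
Slice 3: Δl = 1.4/cos39.1° = 1.804 m; N'_3 = 88·cos39.1° = 68.3; c'Δl = 12.45; W sinα = 55.5
Slice 4: Δl = 1.7/cos54.7° = 2.942 m; N'_4 = 51·cos54.7° = 29.5; c'Δl = 20.30; W sinα = 41.6
Σc'Δl = 72.3 kN/m; ΣN' = 308.0 kN/m; ΣW sinα = 160.8 kN/m
Resisting = 72.3 + 308.0·tan33.6° = 72.3 + 204.7 = 276.9 kN/m
FS = 276.9 / 160.8 = 1.722

FS = 1.72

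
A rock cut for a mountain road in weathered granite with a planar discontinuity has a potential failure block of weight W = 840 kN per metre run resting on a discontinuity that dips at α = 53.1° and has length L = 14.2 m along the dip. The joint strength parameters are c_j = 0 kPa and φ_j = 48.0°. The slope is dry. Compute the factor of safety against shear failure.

FS = 0.83

Resolving the block weight along and normal to the plane and applying the Mohr–Coulomb strength on the joint:
N' = W cosα = 840·cos53.1° = 504.4 kN/m
Driving force T = W sinα = 840·sin53.1° = 671.7 kN/m
Resisting force R = c_j·L + N'·tanφ_j = 0·14.2 + 504.4·tan48.0° = 0.0 + 560.1 = 560.1 kN/m
FS = R / T = 560.1 / 671.7 = 0.834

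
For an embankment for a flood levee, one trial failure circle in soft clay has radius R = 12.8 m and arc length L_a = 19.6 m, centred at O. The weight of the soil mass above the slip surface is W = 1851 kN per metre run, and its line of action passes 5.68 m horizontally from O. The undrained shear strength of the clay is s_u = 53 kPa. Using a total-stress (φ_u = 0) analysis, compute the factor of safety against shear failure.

Taking moments about the centre O, the resisting moment is provided by the undrained shear strength acting along the arc:
M_R = s_u·L_a·R = 53·19.60·12.8 = 13296.6 kN·m/m
M_D = W·d = 1851·5.68 = 10513.7 kN·m/m
FS = M_R / M_D = 13296.6 / 10513.7 = 1.265

FS = 1.26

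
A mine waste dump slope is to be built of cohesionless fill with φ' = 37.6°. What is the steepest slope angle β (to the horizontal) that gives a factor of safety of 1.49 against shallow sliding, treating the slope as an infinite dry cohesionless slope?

For an infinite dry cohesionless slope FS = tanφ'/tanβ, so tanβ = tanφ' / FS.
tanβ = tan37.6° / 1.49 = 0.7701 / 1.49 = 0.5168
β = arctan(0.5168) = 27.33°

β = 27.3°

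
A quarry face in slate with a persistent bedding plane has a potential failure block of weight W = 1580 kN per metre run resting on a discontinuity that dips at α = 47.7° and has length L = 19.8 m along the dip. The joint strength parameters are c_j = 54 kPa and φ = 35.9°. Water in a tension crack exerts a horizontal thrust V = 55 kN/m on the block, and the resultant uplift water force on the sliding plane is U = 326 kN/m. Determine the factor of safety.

FS = 1.31

Resolving the block weight along and normal to the plane and applying the Mohr–Coulomb strength on the joint:
N' = W cosα − U − V sinα = 1580·cos47.7° − 326 − 55·sin47.7° = 696.7 kN/m
Driving force T = W sinα + V cosα = 1580·sin47.7° + 55·cos47.7° = 1205.6 kN/m
Resisting force R = c_j·L + N'·tanφ = 54·19.8 + 696.7·tan35.9° = 1069.2 + 504.3 = 1573.5 kN/m
FS = R / T = 1573.5 / 1205.6 = 1.305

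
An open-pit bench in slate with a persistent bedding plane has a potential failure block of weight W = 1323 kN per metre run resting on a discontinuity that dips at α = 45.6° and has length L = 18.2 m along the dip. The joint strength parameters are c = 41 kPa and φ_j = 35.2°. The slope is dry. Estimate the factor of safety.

FS = 1.48

Resolving the block weight along and normal to the plane and applying the Mohr–Coulomb strength on the joint:
N' = W cosα = 1323·cos45.6° = 925.7 kN/m
Driving force T = W sinα = 1323·sin45.6° = 945.2 kN/m
Resisting force R = c·L + N'·tanφ_j = 41·18.2 + 925.7·tan35.2° = 746.2 + 653.0 = 1399.2 kN/m
FS = R / T = 1399.2 / 945.2 = 1.480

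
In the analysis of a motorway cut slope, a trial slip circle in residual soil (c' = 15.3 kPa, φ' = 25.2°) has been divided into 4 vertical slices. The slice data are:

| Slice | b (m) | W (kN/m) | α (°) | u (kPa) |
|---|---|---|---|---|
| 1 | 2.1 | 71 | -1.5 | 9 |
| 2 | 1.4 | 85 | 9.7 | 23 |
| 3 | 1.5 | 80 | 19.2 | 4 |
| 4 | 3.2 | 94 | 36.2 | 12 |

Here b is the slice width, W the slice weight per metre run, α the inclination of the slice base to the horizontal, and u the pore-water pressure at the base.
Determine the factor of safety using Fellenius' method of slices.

Ordinary method of slices: FS = Σ[c'·Δl_i + (W_i cosα_i − u_i·Δl_i)·tanφ'] / Σ W_i sinα_i, with Δl_i = b_i / cosα_i.
Slice 1: Δl = 2.1/cos(-1.5°) = 2.101 m; N'_1 = 71·cos(-1.5°) − 9·2.101 = 52.1; c'Δl = 32.14; W sinα = -1.9
Slice 2: Δl = 1.4/cos9.7° = 1.420 m; N'_2 = 85·cos9.7° − 23·1.420 = 51.1; c'Δl = 21.73; W sinα = 14.3
Slice 3: Δl = 1.5/cos19.2° = 1.588 m; N'_3 = 80·cos19.2° − 4·1.588 = 69.2; c'Δl = 24.30; W sinα = 26.3
Slice 4: Δl = 3.2/cos36.2° = 3.965 m; N'_4 = 94·cos36.2° − 12·3.965 = 28.3; c'Δl = 60.67; W sinα = 55.5
Σc'Δl = 138.8 kN/m; ΣN' = 200.7 kN/m; ΣW sinα = 94.3 kN/m
Resisting = 138.8 + 200.7·tan25.2° = 138.8 + 94.4 = 233.3 kN/m
FS = 233.3 / 94.3 = 2.474

FS = 2.47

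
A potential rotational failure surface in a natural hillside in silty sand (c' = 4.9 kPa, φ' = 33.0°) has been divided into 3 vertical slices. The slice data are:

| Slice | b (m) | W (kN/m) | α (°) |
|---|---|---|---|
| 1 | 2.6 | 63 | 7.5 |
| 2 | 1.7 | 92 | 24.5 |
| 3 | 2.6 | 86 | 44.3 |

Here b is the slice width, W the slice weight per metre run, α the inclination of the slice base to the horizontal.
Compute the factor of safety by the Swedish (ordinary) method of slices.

FS = 1.64

Ordinary method of slices: FS = Σ[c'·Δl_i + (W_i cosα_i)·tanφ'] / Σ W_i sinα_i, with Δl_i = b_i / cosα_i.
Slice 1: Δl = 2.6/cos7.5° = 2.622 m; N'_1 = 63·cos7.5° = 62.5; c'Δl = 12.85; W sinα = 8.2
Slice 2: Δl = 1.7/cos24.5° = 1.868 m; N'_2 = 92·cos24.5° = 83.7; c'Δl = 9.15; W sinα = 38.2
Slice 3: Δl = 2.6/cos44.3° = 3.633 m; N'_3 = 86·cos44.3° = 61.5; c'Δl = 17.80; W sinα = 60.1
Σc'Δl = 39.8 kN/m; ΣN' = 207.7 kN/m; ΣW sinα = 106.4 kN/m
Resisting = 39.8 + 207.7·tan33.0° = 39.8 + 134.9 = 174.7 kN/m
FS = 174.7 / 106.4 = 1.641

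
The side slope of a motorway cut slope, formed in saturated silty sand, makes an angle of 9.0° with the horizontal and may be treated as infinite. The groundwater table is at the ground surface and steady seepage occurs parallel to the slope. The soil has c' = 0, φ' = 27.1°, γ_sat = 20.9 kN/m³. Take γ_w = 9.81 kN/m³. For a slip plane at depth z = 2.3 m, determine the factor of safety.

FS = 1.71

With seepage parallel to the slope and the water table at the surface, the effective normal stress on the slip plane uses the buoyant unit weight γ' = γ_sat − γ_w while the driving shear stress uses γ_sat:
FS = [c' + γ' z cos²β tanφ'] / [γ_sat z sinβ cosβ]
(For c' = 0 this reduces to FS = (γ'/γ_sat)·tanφ'/tanβ.)
γ' = 20.9 − 9.81 = 11.09 kN/m³
Numerator = 0.0 + 11.09·2.3·cos²9.0°·tan27.1° = 0.0 + 11.09·2.3·0.9755·0.5117 = 12.733 kPa
Denominator = 20.9·2.3·sin9.0°·cos9.0° = 20.9·2.3·0.1564·0.9877 = 7.427 kPa
FS = 12.733 / 7.427 = 1.714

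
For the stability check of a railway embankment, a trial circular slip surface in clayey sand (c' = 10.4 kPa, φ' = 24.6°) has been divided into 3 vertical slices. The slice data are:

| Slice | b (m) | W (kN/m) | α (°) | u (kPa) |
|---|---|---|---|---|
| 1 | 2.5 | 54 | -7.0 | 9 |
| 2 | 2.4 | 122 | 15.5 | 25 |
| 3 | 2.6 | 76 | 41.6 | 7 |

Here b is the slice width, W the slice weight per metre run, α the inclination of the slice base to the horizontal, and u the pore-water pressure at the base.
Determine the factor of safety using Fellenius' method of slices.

Ordinary method of slices: FS = Σ[c'·Δl_i + (W_i cosα_i − u_i·Δl_i)·tanφ'] / Σ W_i sinα_i, with Δl_i = b_i / cosα_i.
Slice 1: Δl = 2.5/cos(-7.0°) = 2.519 m; N'_1 = 54·cos(-7.0°) − 9·2.519 = 30.9; c'Δl = 26.20; W sinα = -6.6
Slice 2: Δl = 2.4/cos15.5° = 2.491 m; N'_2 = 122·cos15.5° − 25·2.491 = 55.3; c'Δl = 25.90; W sinα = 32.6
Slice 3: Δl = 2.6/cos41.6° = 3.477 m; N'_3 = 76·cos41.6° − 7·3.477 = 32.5; c'Δl = 36.16; W sinα = 50.5
Σc'Δl = 88.3 kN/m; ΣN' = 118.7 kN/m; ΣW sinα = 76.5 kN/m
Resisting = 88.3 + 118.7·tan24.6° = 88.3 + 54.4 = 142.6 kN/m
FS = 142.6 / 76.5 = 1.865

FS = 1.86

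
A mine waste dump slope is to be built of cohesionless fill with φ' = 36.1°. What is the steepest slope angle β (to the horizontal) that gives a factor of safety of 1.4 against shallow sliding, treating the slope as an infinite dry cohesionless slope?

For an infinite dry cohesionless slope FS = tanφ'/tanβ, so tanβ = tanφ' / FS.
tanβ = tan36.1° / 1.4 = 0.7292 / 1.4 = 0.5209
β = arctan(0.5209) = 27.51°

β = 27.5°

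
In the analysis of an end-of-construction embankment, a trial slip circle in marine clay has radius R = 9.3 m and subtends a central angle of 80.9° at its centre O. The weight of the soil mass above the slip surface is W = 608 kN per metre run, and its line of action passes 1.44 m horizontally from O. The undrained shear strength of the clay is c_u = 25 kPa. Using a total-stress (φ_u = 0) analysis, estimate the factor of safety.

FS = 3.49

Taking moments about the centre O, the resisting moment is provided by the undrained shear strength acting along the arc:
Arc length L_a = R·θ = 9.3·(80.9°·π/180) = 9.3·1.4120 = 13.13 m
M_R = c_u·L_a·R = 25·13.13·9.3 = 3053.0 kN·m/m
M_D = W·d = 608·1.44 = 875.5 kN·m/m
FS = M_R / M_D = 3053.0 / 875.5 = 3.487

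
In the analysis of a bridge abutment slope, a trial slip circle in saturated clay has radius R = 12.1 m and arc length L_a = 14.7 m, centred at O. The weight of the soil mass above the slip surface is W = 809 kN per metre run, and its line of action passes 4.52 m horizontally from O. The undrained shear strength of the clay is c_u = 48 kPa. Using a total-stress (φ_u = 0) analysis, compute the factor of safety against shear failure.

Taking moments about the centre O, the resisting moment is provided by the undrained shear strength acting along the arc:
M_R = c_u·L_a·R = 48·14.70·12.1 = 8537.8 kN·m/m
M_D = W·d = 809·4.52 = 3656.7 kN·m/m
FS = M_R / M_D = 8537.8 / 3656.7 = 2.335

FS = 2.33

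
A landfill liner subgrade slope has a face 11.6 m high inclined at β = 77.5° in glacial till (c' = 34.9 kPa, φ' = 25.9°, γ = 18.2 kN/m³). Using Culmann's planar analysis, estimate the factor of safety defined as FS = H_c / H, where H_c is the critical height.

H_c = (4c'/γ) · sinβ cosφ' / [1 − cos(β − φ')]
    = (4·34.9/18.2) · sin77.5°·cos25.9° / [1 − cos51.6°]
    = 7.670 · 0.8782 / 0.3789 = 17.78 m
FS = H_c / H = 17.78 / 11.6 = 1.533

FS = 1.53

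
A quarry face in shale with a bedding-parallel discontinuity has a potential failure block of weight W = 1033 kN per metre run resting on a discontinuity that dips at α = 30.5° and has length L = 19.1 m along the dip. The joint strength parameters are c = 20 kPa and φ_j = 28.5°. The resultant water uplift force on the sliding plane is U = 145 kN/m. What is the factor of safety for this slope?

Resolving the block weight along and normal to the plane and applying the Mohr–Coulomb strength on the joint:
N' = W cosα − U = 1033·cos30.5° − 145 = 745.1 kN/m
Driving force T = W sinα = 1033·sin30.5° = 524.3 kN/m
Resisting force R = c·L + N'·tanφ_j = 20·19.1 + 745.1·tan28.5° = 382.0 + 404.5 = 786.5 kN/m
FS = R / T = 786.5 / 524.3 = 1.500

FS = 1.50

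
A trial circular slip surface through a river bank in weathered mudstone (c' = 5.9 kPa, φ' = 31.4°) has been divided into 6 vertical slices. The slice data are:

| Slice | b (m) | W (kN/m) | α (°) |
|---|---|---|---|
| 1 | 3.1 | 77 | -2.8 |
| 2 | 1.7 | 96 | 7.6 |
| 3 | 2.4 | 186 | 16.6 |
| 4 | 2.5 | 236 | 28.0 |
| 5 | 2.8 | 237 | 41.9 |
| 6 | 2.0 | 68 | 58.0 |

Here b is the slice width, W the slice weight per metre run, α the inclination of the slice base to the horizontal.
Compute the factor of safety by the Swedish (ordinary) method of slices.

FS = 1.48

Ordinary method of slices: FS = Σ[c'·Δl_i + (W_i cosα_i)·tanφ'] / Σ W_i sinα_i, with Δl_i = b_i / cosα_i.
Slice 1: Δl = 3.1/cos(-2.8°) = 3.104 m; N'_1 = 77·cos(-2.8°) = 76.9; c'Δl = 18.31; W sinα = -3.8
Slice 2: Δl = 1.7/cos7.6° = 1.715 m; N'_2 = 96·cos7.6° = 95.2; c'Δl = 10.12; W sinα = 12.7
Slice 3: Δl = 2.4/cos16.6° = 2.504 m; N'_3 = 186·cos16.6° = 178.2; c'Δl = 14.78; W sinα = 53.1
Slice 4: Δl = 2.5/cos28.0° = 2.831 m; N'_4 = 236·cos28.0° = 208.4; c'Δl = 16.71; W sinα = 110.8
Slice 5: Δl = 2.8/cos41.9° = 3.762 m; N'_5 = 237·cos41.9° = 176.4; c'Δl = 22.20; W sinα = 158.3
Slice 6: Δl = 2.0/cos58.0° = 3.774 m; N'_6 = 68·cos58.0° = 36.0; c'Δl = 22.27; W sinα = 57.7
Σc'Δl = 104.4 kN/m; ΣN' = 771.1 kN/m; ΣW sinα = 388.8 kN/m
Resisting = 104.4 + 771.1·tan31.4° = 104.4 + 470.7 = 575.1 kN/m
FS = 575.1 / 388.8 = 1.479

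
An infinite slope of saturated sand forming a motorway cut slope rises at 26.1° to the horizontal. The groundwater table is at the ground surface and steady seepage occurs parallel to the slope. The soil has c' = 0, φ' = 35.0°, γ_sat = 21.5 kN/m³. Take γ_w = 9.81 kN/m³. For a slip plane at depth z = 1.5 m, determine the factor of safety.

FS = 0.78

With seepage parallel to the slope and the water table at the surface, the effective normal stress on the slip plane uses the buoyant unit weight γ' = γ_sat − γ_w while the driving shear stress uses γ_sat:
FS = [c' + γ' z cos²β tanφ'] / [γ_sat z sinβ cosβ]
(For c' = 0 this reduces to FS = (γ'/γ_sat)·tanφ'/tanβ.)
γ' = 21.5 − 9.81 = 11.69 kN/m³
Numerator = 0.0 + 11.69·1.5·cos²26.1°·tan35.0° = 0.0 + 11.69·1.5·0.8065·0.7002 = 9.902 kPa
Denominator = 21.5·1.5·sin26.1°·cos26.1° = 21.5·1.5·0.4399·0.8980 = 12.741 kPa
FS = 9.902 / 12.741 = 0.777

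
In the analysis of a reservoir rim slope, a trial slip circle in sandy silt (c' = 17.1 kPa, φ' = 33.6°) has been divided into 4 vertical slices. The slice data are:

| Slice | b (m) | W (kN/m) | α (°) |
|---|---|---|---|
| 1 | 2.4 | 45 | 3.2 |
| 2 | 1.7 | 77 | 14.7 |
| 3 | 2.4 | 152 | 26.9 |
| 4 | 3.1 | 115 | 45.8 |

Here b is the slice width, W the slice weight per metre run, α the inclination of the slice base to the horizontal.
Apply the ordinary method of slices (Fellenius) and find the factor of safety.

Ordinary method of slices: FS = Σ[c'·Δl_i + (W_i cosα_i)·tanφ'] / Σ W_i sinα_i, with Δl_i = b_i / cosα_i.
Slice 1: Δl = 2.4/cos3.2° = 2.404 m; N'_1 = 45·cos3.2° = 44.9; c'Δl = 41.10; W sinα = 2.5
Slice 2: Δl = 1.7/cos14.7° = 1.758 m; N'_2 = 77·cos14.7° = 74.5; c'Δl = 30.05; W sinα = 19.5
Slice 3: Δl = 2.4/cos26.9° = 2.691 m; N'_3 = 152·cos26.9° = 135.6; c'Δl = 46.02; W sinα = 68.8
Slice 4: Δl = 3.1/cos45.8° = 4.447 m; N'_4 = 115·cos45.8° = 80.2; c'Δl = 76.04; W sinα = 82.4
Σc'Δl = 193.2 kN/m; ΣN' = 335.1 kN/m; ΣW sinα = 173.3 kN/m
Resisting = 193.2 + 335.1·tan33.6° = 193.2 + 222.7 = 415.9 kN/m
FS = 415.9 / 173.3 = 2.400

FS = 2.40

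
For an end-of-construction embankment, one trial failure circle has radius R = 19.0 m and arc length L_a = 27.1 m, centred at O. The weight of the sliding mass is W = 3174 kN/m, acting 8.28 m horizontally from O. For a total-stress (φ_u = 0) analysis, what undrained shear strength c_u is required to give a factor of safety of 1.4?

c_u = 71.5 kPa

FS = c_u·L_a·R / (W·d), so c_u = FS·W·d / (L_a·R).
c_u = 1.4·3174·8.28 / (27.10·19.0) = 36793.0 / 514.90 = 71.46 kPa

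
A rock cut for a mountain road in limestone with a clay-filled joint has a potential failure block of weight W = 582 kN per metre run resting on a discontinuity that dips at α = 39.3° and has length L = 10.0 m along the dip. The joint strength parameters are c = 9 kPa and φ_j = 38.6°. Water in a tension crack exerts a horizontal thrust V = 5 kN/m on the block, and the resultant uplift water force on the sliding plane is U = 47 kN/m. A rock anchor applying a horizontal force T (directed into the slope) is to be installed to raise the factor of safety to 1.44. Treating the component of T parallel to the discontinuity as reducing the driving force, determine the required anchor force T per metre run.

T = 78 kN/m

Resolving forces along and normal to the sliding plane, with the horizontal anchor force T adding T·sinα to the effective normal force and T·cosα acting up the plane against the driving force:
FS = [cL + (W cosα − U − V sinα + T sinα) tanφ_j] / [W sinα + V cosα − T cosα]
Without the anchor: N' = 400.2 kN/m, driving T_d = 372.5 kN/m, resisting R = 9·10.0 + 400.2·tan38.6° = 409.5 kN/m, FS = 1.10.
Setting FS = 1.44 and solving for T:
1.44·(372.5 − T cos39.3°) = 409.5 + T sin39.3°·tan38.6°
T·(sin39.3°·tan38.6° + 1.44·cos39.3°) = 1.44·372.5 − 409.5
T·(0.6334·0.7983 + 1.44·0.7738) = 536.4 − 409.5 = 126.9
T·1.6200 = 126.9
T = 78.3 kN/m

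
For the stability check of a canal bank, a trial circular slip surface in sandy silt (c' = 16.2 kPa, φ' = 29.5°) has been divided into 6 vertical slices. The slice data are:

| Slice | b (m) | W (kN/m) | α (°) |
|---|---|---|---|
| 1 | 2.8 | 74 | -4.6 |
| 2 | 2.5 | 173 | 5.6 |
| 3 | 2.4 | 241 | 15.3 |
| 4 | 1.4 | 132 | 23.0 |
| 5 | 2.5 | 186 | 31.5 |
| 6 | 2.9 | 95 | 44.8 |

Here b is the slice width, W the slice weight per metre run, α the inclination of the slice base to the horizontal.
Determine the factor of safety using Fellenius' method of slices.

FS = 2.52

Ordinary method of slices: FS = Σ[c'·Δl_i + (W_i cosα_i)·tanφ'] / Σ W_i sinα_i, with Δl_i = b_i / cosα_i.
Slice 1: Δl = 2.8/cos(-4.6°) = 2.809 m; N'_1 = 74·cos(-4.6°) = 73.8; c'Δl = 45.51; W sinα = -5.9
Slice 2: Δl = 2.5/cos5.6° = 2.512 m; N'_2 = 173·cos5.6° = 172.2; c'Δl = 40.69; W sinα = 16.9
Slice 3: Δl = 2.4/cos15.3° = 2.488 m; N'_3 = 241·cos15.3° = 232.5; c'Δl = 40.31; W sinα = 63.6
Slice 4: Δl = 1.4/cos23.0° = 1.521 m; N'_4 = 132·cos23.0° = 121.5; c'Δl = 24.64; W sinα = 51.6
Slice 5: Δl = 2.5/cos31.5° = 2.932 m; N'_5 = 186·cos31.5° = 158.6; c'Δl = 47.50; W sinα = 97.2
Slice 6: Δl = 2.9/cos44.8° = 4.087 m; N'_6 = 95·cos44.8° = 67.4; c'Δl = 66.21; W sinα = 66.9
Σc'Δl = 264.9 kN/m; ΣN' = 825.9 kN/m; ΣW sinα = 290.2 kN/m
Resisting = 264.9 + 825.9·tan29.5° = 264.9 + 467.3 = 732.1 kN/m
FS = 732.1 / 290.2 = 2.522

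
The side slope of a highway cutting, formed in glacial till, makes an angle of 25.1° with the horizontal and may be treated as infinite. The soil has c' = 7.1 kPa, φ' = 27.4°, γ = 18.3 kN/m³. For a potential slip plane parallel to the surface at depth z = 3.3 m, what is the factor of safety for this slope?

FS = 1.41

For an infinite slope with a slip plane parallel to the surface (no pore pressure): FS = [c' + γz cos²β tanφ'] / [γz sinβ cosβ].
γz = 18.3·3.3 = 60.39 kN/m²
Numerator = 7.1 + 60.39·cos²25.1°·tan27.4° = 7.1 + 60.39·0.8201·0.5184 = 32.770 kPa
Denominator = 60.39·sin25.1°·cos25.1° = 60.39·0.4242·0.9056 = 23.198 kPa
FS = 32.770 / 23.198 = 1.413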